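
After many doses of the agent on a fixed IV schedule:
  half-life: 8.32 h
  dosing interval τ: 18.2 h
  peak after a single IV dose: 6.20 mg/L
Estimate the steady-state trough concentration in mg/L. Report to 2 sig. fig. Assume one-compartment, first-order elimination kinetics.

1.7 mg/L

k = ln2 / t½ = 0.693147 / 8.32 = 0.08331 h⁻¹
e^(−kτ) = e^(−0.08331 × 18.2) = 0.2195
Accumulation ratio R = 1 / (1 − e^(−kτ)) = 1 / (1 − 0.2195) = 1.281
Steady-state trough = C₀ × R × e^(−kτ) = 6.20 × 1.281 × 0.2195 = 1.743 mg/L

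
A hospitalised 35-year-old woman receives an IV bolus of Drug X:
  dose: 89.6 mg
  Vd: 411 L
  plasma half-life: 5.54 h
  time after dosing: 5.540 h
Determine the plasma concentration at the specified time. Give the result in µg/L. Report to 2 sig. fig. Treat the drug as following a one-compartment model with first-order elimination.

110 µg/L

C₀ = Dose / Vd = 89.60 / 411 = 0.2180 mg/L
k = ln2 / t½ = 0.693147 / 5.54 = 0.1251 h⁻¹
t / t½ = 5.540 / 5.54 = 1 half-lives
C = C₀ × (1/2)^1 = 0.2180 × 0.5000 = 0.1090 mg/L
Convert: 0.1090 mg/L × 1000 = 109.0 µg/L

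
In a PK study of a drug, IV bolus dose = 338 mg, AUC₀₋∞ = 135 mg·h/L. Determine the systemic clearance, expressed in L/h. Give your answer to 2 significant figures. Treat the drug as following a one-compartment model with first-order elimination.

2.5 L/h

CL = Dose / AUC = 338 / 135 = 2.504 L/h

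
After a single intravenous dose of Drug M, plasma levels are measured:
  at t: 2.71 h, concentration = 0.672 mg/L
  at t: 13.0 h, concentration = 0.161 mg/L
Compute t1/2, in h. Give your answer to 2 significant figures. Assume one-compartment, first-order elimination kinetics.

5.0 h

k = ln(C₁/C₂) / (t₂ − t₁) = ln(0.672/0.161) / (13.0 − 2.71)
  = 1.429 / 10.29 = 0.1389 h⁻¹
t½ = ln2 / k = 0.693147 / 0.1389 = 4.990 h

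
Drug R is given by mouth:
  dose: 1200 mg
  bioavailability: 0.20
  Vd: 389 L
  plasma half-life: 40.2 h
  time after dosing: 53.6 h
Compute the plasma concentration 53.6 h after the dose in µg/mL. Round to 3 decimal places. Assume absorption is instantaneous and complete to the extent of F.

Amount reaching circulation = F × Dose = 0.20 × 1200 = 240.0 mg
C₀ = F·Dose / Vd = 240.0 / 389 = 0.6170 mg/L
k = ln2 / t½ = 0.693147 / 40.2 = 0.01724 h⁻¹
C = C₀ · e^(−k·t) = 0.6170 × e^(−0.01724 × 53.6)
  = 0.6170 × 0.3969 = 0.2449 mg/L
(0.2449 mg/L = 0.2449 µg/mL)

0.245 µg/mL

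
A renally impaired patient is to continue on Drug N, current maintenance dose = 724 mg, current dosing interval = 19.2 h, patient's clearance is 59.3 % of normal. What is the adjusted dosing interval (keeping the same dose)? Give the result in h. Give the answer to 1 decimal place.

To keep the same average steady-state level, dosing rate must scale with clearance.
CL ratio = 59.3 / 100 = 0.5930
New interval (same dose) = 19.2 / 0.5930 = 32.38 h

32.4 h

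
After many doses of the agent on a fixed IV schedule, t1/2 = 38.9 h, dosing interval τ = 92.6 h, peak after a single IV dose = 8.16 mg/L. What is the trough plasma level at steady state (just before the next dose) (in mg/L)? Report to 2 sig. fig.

1.9 mg/L

k = ln2 / t½ = 0.693147 / 38.9 = 0.01782 h⁻¹
e^(−kτ) = e^(−0.01782 × 92.6) = 0.1920
Accumulation ratio R = 1 / (1 − e^(−kτ)) = 1 / (1 − 0.1920) = 1.238
Steady-state trough = C₀ × R × e^(−kτ) = 8.16 × 1.238 × 0.1920 = 1.940 mg/L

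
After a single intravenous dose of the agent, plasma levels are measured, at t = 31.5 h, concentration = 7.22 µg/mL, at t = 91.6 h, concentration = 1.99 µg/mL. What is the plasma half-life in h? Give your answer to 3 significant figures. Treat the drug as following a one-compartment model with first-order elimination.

32.3 h

k = ln(C₁/C₂) / (t₂ − t₁) = ln(7.22/1.99) / (91.6 − 31.5)
  = 1.289 / 60.10 = 0.02145 h⁻¹
t½ = ln2 / k = 0.693147 / 0.02145 = 32.31 h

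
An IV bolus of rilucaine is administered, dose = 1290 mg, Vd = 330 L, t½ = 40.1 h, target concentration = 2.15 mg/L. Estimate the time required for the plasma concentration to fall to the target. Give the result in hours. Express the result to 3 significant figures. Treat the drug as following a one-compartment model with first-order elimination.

C₀ = Dose / Vd = 1290 / 330 = 3.909 mg/L
k = ln2 / t½ = 0.693147 / 40.1 = 0.01729 h⁻¹
t = ln(C₀ / C) / k = ln(3.909 / 2.15) / 0.01729
  = ln(1.818) / 0.01729 = 0.5977 / 0.01729 = 34.57 h

34.6 h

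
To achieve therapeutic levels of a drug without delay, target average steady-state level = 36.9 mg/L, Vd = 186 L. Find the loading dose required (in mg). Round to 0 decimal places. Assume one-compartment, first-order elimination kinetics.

LD = Css × Vd = 36.9 × 186 = 6863 mg

6863 mg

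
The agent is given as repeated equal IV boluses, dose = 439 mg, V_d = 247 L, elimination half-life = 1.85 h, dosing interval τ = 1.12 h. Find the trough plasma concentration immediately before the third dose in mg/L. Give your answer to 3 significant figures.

C₀ per dose = Dose / Vd = 439 / 247 = 1.777 mg/L
k = ln2 / t½ = 0.693147 / 1.85 = 0.3747 h⁻¹
Fraction remaining after one interval: r = e^(−kτ) = e^(−0.3747 × 1.12) = 0.6573
Before dose 3, 2 doses have been given (aged 1τ, 2τ).
C_trough = C₀ × (r + r²) = 1.777 × (0.6573 + 0.4320) = 1.936 mg/L

1.94 mg/L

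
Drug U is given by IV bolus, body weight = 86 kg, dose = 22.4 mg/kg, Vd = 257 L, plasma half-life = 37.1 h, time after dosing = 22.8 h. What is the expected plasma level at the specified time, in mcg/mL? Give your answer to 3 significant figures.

Total dose = 22.4 × 86 = 1926 mg
C₀ = Dose / Vd = 1926 / 257 = 7.494 mg/L
k = ln2 / t½ = 0.693147 / 37.1 = 0.01868 h⁻¹
C = C₀ · e^(−k·t) = 7.494 × e^(−0.01868 × 22.8)
  = 7.494 × 0.6532 = 4.895 mg/L
(4.895 mg/L = 4.895 mcg/mL)

4.90 mcg/mL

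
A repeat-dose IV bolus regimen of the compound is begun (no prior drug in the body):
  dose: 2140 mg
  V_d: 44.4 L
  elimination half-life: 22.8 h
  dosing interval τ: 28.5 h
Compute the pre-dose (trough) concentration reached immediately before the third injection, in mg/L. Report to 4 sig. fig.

28.79 mg/L

C₀ per dose = Dose / Vd = 2140 / 44.4 = 48.20 mg/L
k = ln2 / t½ = 0.693147 / 22.8 = 0.03040 h⁻¹
Fraction remaining after one interval: r = e^(−kτ) = e^(−0.03040 × 28.5) = 0.4205
Before dose 3, 2 doses have been given (aged 1τ, 2τ).
C_trough = C₀ × (r + r²) = 48.20 × (0.4205 + 0.1768) = 28.79 mg/L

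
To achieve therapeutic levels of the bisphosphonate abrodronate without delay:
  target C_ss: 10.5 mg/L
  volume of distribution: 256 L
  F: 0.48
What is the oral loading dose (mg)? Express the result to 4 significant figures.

5600 mg

LD = Css × Vd / F = 10.5 × 256 / 0.48 = 5600 mg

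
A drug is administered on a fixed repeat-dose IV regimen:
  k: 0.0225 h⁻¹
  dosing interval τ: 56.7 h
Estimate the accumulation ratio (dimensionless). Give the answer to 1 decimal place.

e^(−kτ) = e^(−0.02250 × 56.7) = 0.2792
Accumulation ratio R = 1 / (1 − e^(−kτ)) = 1 / (1 − 0.2792) = 1.387

1.4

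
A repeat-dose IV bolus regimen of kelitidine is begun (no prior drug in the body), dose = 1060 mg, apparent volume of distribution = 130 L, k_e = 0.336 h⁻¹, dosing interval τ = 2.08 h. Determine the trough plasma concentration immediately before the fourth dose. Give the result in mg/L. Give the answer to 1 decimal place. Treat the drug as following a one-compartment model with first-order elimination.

C₀ per dose = Dose / Vd = 1060 / 130 = 8.154 mg/L
Fraction remaining after one interval: r = e^(−kτ) = e^(−0.3360 × 2.08) = 0.4971
Before dose 4, 3 doses have been given (aged 1τ, 2τ, 3τ).
C_trough = C₀ × (r + r² + … + r^3) = C₀ × r(1−r^3)/(1−r)
        = 8.154 × 0.4971 × (1 − 0.1228) / (1 − 0.4971) = 7.070 mg/L

7.1 mg/L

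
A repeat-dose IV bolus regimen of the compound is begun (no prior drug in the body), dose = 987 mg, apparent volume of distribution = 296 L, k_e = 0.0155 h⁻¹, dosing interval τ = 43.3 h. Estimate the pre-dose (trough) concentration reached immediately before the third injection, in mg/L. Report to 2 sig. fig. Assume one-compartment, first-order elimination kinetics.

C₀ per dose = Dose / Vd = 987 / 296 = 3.334 mg/L
Fraction remaining after one interval: r = e^(−kτ) = e^(−0.01550 × 43.3) = 0.5111
Before dose 3, 2 doses have been given (aged 1τ, 2τ).
C_trough = C₀ × (r + r²) = 3.334 × (0.5111 + 0.2612) = 2.575 mg/L

2.6 mg/L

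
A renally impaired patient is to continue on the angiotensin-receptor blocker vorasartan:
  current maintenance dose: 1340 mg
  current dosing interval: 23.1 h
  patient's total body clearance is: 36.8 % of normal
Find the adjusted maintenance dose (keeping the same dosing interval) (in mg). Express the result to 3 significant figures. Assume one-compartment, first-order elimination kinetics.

493 mg

To keep the same average steady-state level, dosing rate must scale with clearance.
CL ratio = 36.8 / 100 = 0.3680
New dose (same interval) = 1340 × 0.3680 = 493.1 mg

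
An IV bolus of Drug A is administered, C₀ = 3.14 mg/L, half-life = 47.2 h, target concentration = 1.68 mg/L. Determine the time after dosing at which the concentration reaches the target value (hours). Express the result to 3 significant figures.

k = ln2 / t½ = 0.693147 / 47.2 = 0.01469 h⁻¹
t = ln(C₀ / C) / k = ln(3.140 / 1.68) / 0.01469
  = ln(1.869) / 0.01469 = 0.6254 / 0.01469 = 42.57 h

42.6 h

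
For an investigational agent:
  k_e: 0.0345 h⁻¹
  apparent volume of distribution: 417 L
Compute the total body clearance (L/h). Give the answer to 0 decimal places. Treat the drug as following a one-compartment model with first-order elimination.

CL = k × Vd = 0.0345 × 417 = 14.39 L/h

14 L/h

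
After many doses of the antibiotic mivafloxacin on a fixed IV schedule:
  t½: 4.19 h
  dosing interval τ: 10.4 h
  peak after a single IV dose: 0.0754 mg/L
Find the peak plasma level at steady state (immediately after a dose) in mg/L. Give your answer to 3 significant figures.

k = ln2 / t½ = 0.693147 / 4.19 = 0.1654 h⁻¹
e^(−kτ) = e^(−0.1654 × 10.4) = 0.1790
Accumulation ratio R = 1 / (1 − e^(−kτ)) = 1 / (1 − 0.1790) = 1.218
Steady-state peak = C₀ × R = 0.0754 × 1.218 = 0.09184 mg/L

0.0918 mg/L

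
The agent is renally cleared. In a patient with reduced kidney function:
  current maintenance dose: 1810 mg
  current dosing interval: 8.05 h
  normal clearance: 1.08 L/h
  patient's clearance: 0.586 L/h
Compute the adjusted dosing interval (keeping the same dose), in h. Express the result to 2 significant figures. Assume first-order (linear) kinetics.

To keep the same average steady-state level, dosing rate must scale with clearance.
CL ratio = 0.586 / 1.08 = 0.5426
New interval (same dose) = 8.05 / 0.5426 = 14.84 h

15 h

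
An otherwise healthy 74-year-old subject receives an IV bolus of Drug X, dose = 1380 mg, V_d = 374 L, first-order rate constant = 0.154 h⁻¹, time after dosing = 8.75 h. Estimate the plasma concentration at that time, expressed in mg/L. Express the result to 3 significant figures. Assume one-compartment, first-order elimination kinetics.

0.959 mg/L

C₀ = Dose / Vd = 1380 / 374 = 3.690 mg/L
C = C₀ · e^(−k·t) = 3.690 × e^(−0.1540 × 8.75)
  = 3.690 × 0.2599 = 0.9590 mg/L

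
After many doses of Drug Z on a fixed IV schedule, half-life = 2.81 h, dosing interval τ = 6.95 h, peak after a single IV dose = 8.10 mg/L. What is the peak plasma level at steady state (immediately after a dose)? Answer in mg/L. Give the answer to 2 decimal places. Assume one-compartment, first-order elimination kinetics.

k = ln2 / t½ = 0.693147 / 2.81 = 0.2467 h⁻¹
e^(−kτ) = e^(−0.2467 × 6.95) = 0.1800
Accumulation ratio R = 1 / (1 − e^(−kτ)) = 1 / (1 − 0.1800) = 1.220
Steady-state peak = C₀ × R = 8.10 × 1.220 = 9.882 mg/L

9.88 mg/L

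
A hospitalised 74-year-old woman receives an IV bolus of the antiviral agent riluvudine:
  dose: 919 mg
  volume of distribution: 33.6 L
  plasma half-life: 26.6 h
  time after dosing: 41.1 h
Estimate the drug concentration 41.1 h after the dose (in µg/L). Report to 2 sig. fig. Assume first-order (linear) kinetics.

C₀ = Dose / Vd = 919.0 / 33.6 = 27.35 mg/L
k = ln2 / t½ = 0.693147 / 26.6 = 0.02606 h⁻¹
C = C₀ · e^(−k·t) = 27.35 × e^(−0.02606 × 41.1)
  = 27.35 × 0.3426 = 9.370 mg/L
Convert: 9.370 mg/L × 1000 = 9370 µg/L

9400 µg/L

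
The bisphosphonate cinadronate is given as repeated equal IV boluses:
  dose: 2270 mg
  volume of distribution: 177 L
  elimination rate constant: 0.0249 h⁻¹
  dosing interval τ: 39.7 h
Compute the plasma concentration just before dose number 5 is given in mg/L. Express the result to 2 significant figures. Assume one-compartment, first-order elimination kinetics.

C₀ per dose = Dose / Vd = 2270 / 177 = 12.82 mg/L
Fraction remaining after one interval: r = e^(−kτ) = e^(−0.02490 × 39.7) = 0.3721
Before dose 5, 4 doses have been given (aged 1τ, 2τ, 3τ, 4τ).
C_trough = C₀ × (r + r² + … + r^4) = C₀ × r(1−r^4)/(1−r)
        = 12.82 × 0.3721 × (1 − 0.01917) / (1 − 0.3721) = 7.452 mg/L

7.5 mg/L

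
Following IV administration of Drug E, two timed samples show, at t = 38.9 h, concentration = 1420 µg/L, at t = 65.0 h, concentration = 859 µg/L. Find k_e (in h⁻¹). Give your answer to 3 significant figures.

k = ln(C₁/C₂) / (t₂ − t₁) = ln(1420/859) / (65.0 − 38.9)
  = 0.5026 / 26.10 = 0.01926 h⁻¹

0.0193 h⁻¹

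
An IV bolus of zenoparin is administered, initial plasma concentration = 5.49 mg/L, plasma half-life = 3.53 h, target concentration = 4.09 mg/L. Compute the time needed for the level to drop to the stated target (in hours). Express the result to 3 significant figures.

1.50 h

k = ln2 / t½ = 0.693147 / 3.53 = 0.1964 h⁻¹
t = ln(C₀ / C) / k = ln(5.490 / 4.09) / 0.1964
  = ln(1.342) / 0.1964 = 0.2942 / 0.1964 = 1.498 h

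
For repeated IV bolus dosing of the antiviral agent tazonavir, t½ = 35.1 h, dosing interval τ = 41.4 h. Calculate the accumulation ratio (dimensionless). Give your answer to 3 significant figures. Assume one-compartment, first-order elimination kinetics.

1.79

k = ln2 / t½ = 0.693147 / 35.1 = 0.01975 h⁻¹
e^(−kτ) = e^(−0.01975 × 41.4) = 0.4415
Accumulation ratio R = 1 / (1 − e^(−kτ)) = 1 / (1 − 0.4415) = 1.791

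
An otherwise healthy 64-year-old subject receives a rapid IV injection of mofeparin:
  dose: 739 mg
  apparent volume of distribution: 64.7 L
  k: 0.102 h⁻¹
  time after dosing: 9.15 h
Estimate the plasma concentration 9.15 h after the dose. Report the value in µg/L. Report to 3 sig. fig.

4490 µg/L

C₀ = Dose / Vd = 739.0 / 64.7 = 11.42 mg/L
C = C₀ · e^(−k·t) = 11.42 × e^(−0.1020 × 9.15)
  = 11.42 × 0.3933 = 4.491 mg/L
Convert: 4.491 mg/L × 1000 = 4491 µg/L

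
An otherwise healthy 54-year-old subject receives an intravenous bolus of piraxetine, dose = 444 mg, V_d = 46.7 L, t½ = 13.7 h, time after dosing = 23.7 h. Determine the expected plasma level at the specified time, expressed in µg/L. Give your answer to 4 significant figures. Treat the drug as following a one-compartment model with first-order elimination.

2866 µg/L

C₀ = Dose / Vd = 444.0 / 46.7 = 9.507 mg/L
k = ln2 / t½ = 0.693147 / 13.7 = 0.05059 h⁻¹
C = C₀ · e^(−k·t) = 9.507 × e^(−0.05059 × 23.7)
  = 9.507 × 0.3015 = 2.866 mg/L
Convert: 2.866 mg/L × 1000 = 2866 µg/L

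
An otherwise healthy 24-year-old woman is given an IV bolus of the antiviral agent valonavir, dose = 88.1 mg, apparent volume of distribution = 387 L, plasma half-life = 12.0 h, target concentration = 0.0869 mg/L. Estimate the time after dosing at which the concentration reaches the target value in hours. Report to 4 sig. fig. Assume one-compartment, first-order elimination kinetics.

C₀ = Dose / Vd = 88.10 / 387 = 0.2276 mg/L
k = ln2 / t½ = 0.693147 / 12.0 = 0.05776 h⁻¹
t = ln(C₀ / C) / k = ln(0.2276 / 0.0869) / 0.05776
  = ln(2.619) / 0.05776 = 0.9628 / 0.05776 = 16.67 h

16.67 h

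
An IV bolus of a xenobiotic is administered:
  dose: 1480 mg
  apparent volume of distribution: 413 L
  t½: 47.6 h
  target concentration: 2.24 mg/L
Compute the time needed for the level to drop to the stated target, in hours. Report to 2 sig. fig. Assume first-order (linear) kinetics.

32 h

C₀ = Dose / Vd = 1480 / 413 = 3.584 mg/L
k = ln2 / t½ = 0.693147 / 47.6 = 0.01456 h⁻¹
t = ln(C₀ / C) / k = ln(3.584 / 2.24) / 0.01456
  = ln(1.600) / 0.01456 = 0.4700 / 0.01456 = 32.28 h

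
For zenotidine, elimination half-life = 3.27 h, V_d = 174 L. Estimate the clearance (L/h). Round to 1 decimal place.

k = ln2 / t½ = 0.693147 / 3.27 = 0.2120 h⁻¹
CL = k × Vd = 0.2120 × 174 = 36.89 L/h

36.9 L/h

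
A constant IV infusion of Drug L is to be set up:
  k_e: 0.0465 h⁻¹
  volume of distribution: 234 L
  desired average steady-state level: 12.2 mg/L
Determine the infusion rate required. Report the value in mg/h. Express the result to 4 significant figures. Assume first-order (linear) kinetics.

132.7 mg/h

CL = k × Vd = 0.04650 × 234 = 10.88 L/h
At steady state, infusion rate R₀ = Css × CL = 12.2 × 10.88 = 132.7 mg/h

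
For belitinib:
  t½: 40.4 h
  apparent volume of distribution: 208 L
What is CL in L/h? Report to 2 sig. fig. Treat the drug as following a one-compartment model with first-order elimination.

3.6 L/h

k = ln2 / t½ = 0.693147 / 40.4 = 0.01716 h⁻¹
CL = k × Vd = 0.01716 × 208 = 3.569 L/h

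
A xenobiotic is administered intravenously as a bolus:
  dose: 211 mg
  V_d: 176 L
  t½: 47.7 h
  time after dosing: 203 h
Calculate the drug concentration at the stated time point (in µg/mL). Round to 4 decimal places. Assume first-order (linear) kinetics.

0.0628 µg/mL

C₀ = Dose / Vd = 211.0 / 176 = 1.199 mg/L
k = ln2 / t½ = 0.693147 / 47.7 = 0.01453 h⁻¹
C = C₀ · e^(−k·t) = 1.199 × e^(−0.01453 × 203)
  = 1.199 × 0.05236 = 0.06278 mg/L
(0.06278 mg/L = 0.06278 µg/mL)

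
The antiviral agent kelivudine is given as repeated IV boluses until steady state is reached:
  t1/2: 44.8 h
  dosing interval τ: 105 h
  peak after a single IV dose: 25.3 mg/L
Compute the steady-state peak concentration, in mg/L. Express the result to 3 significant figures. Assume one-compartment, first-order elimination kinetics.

31.5 mg/L

k = ln2 / t½ = 0.693147 / 44.8 = 0.01547 h⁻¹
e^(−kτ) = e^(−0.01547 × 105) = 0.1970
Accumulation ratio R = 1 / (1 − e^(−kτ)) = 1 / (1 − 0.1970) = 1.245
Steady-state peak = C₀ × R = 25.3 × 1.245 = 31.50 mg/L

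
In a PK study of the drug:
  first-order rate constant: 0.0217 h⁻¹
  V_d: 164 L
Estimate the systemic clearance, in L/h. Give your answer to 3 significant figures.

3.56 L/h

CL = k × Vd = 0.0217 × 164 = 3.559 L/h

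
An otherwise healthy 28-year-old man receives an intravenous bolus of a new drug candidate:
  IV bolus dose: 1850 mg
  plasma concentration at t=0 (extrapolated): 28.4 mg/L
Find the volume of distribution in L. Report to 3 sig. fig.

65.1 L

Vd = Dose / C₀ = 1850 / 28.4 = 65.14 L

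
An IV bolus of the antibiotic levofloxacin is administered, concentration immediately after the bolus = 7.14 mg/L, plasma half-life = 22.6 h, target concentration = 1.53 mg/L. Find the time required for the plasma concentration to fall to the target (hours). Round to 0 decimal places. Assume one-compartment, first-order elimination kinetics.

k = ln2 / t½ = 0.693147 / 22.6 = 0.03067 h⁻¹
t = ln(C₀ / C) / k = ln(7.140 / 1.53) / 0.03067
  = ln(4.667) / 0.03067 = 1.541 / 0.03067 = 50.24 h

50 h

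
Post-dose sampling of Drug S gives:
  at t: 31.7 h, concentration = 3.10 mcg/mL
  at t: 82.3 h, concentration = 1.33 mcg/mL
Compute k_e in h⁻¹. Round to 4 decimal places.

k = ln(C₁/C₂) / (t₂ − t₁) = ln(3.10/1.33) / (82.3 − 31.7)
  = 0.8462 / 50.60 = 0.01672 h⁻¹

0.0167 h⁻¹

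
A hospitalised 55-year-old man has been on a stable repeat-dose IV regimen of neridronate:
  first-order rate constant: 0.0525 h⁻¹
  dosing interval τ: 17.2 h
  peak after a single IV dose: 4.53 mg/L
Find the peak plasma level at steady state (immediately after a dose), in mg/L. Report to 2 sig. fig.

e^(−kτ) = e^(−0.05250 × 17.2) = 0.4054
Accumulation ratio R = 1 / (1 − e^(−kτ)) = 1 / (1 − 0.4054) = 1.682
Steady-state peak = C₀ × R = 4.53 × 1.682 = 7.619 mg/L

7.6 mg/L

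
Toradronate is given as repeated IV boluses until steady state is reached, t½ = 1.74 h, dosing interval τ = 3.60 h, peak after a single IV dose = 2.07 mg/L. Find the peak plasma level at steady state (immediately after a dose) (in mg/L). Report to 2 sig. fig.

2.7 mg/L

k = ln2 / t½ = 0.693147 / 1.74 = 0.3984 h⁻¹
e^(−kτ) = e^(−0.3984 × 3.60) = 0.2383
Accumulation ratio R = 1 / (1 − e^(−kτ)) = 1 / (1 − 0.2383) = 1.313
Steady-state peak = C₀ × R = 2.07 × 1.313 = 2.718 mg/L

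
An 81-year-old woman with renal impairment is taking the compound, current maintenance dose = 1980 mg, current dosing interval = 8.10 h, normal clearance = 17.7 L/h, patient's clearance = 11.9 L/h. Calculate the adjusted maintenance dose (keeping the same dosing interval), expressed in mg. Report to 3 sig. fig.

1330 mg

To keep the same average steady-state level, dosing rate must scale with clearance.
CL ratio = 11.9 / 17.7 = 0.6723
New dose (same interval) = 1980 × 0.6723 = 1331 mg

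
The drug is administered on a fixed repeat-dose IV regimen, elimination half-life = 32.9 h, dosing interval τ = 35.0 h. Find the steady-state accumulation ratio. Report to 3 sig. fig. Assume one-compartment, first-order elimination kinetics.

k = ln2 / t½ = 0.693147 / 32.9 = 0.02107 h⁻¹
e^(−kτ) = e^(−0.02107 × 35.0) = 0.4783
Accumulation ratio R = 1 / (1 − e^(−kτ)) = 1 / (1 − 0.4783) = 1.917

1.92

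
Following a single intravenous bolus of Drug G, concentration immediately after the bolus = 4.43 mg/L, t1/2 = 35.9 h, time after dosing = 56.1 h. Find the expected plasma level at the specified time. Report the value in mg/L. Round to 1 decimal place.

1.5 mg/L

k = ln2 / t½ = 0.693147 / 35.9 = 0.01931 h⁻¹
C = C₀ · e^(−k·t) = 4.430 × e^(−0.01931 × 56.1)
  = 4.430 × 0.3385 = 1.500 mg/L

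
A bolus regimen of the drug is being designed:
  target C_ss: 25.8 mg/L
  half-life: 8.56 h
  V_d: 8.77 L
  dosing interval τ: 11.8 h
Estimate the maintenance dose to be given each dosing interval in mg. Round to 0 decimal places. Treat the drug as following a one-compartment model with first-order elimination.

216 mg

k = ln2 / t½ = 0.693147 / 8.56 = 0.08098 h⁻¹
CL = k × Vd = 0.08098 × 8.77 = 0.7102 L/h
At steady state, Dose/τ = Css × CL.
Dose = Css × CL × τ = 25.8 × 0.7102 × 11.8 = 216.2 mg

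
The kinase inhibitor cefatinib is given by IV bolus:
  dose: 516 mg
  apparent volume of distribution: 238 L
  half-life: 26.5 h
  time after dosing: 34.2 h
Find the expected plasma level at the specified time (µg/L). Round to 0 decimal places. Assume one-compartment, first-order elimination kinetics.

886 µg/L

C₀ = Dose / Vd = 516.0 / 238 = 2.168 mg/L
k = ln2 / t½ = 0.693147 / 26.5 = 0.02616 h⁻¹
C = C₀ · e^(−k·t) = 2.168 × e^(−0.02616 × 34.2)
  = 2.168 × 0.4087 = 0.8861 mg/L
Convert: 0.8861 mg/L × 1000 = 886.1 µg/L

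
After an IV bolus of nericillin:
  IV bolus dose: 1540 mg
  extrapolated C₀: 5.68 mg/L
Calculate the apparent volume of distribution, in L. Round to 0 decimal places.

271 L

Vd = Dose / C₀ = 1540 / 5.68 = 271.1 L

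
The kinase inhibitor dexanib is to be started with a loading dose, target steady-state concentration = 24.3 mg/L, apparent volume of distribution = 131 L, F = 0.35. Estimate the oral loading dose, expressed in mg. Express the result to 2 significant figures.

LD = Css × Vd / F = 24.3 × 131 / 0.35 = 9095 mg

9100 mg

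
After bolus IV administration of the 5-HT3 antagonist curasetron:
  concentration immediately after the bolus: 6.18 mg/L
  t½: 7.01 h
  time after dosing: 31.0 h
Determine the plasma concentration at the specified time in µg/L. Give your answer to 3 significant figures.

k = ln2 / t½ = 0.693147 / 7.01 = 0.09888 h⁻¹
C = C₀ · e^(−k·t) = 6.180 × e^(−0.09888 × 31.0)
  = 6.180 × 0.04664 = 0.2882 mg/L
Convert: 0.2882 mg/L × 1000 = 288.2 µg/L

288 µg/L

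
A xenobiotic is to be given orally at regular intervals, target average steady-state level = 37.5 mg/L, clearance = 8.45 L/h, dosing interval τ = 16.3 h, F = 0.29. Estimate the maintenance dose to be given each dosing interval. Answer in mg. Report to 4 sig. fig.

At steady state, F × (Dose/τ) = Css × CL.
Dose = Css × CL × τ / F = 37.5 × 8.450 × 16.3 / 0.29 = 17810 mg

17810 mg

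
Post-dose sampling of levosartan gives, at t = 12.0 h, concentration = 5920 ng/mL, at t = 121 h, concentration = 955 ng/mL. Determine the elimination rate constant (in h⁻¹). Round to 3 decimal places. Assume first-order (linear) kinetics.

k = ln(C₁/C₂) / (t₂ − t₁) = ln(5920/955) / (121 − 12.0)
  = 1.824 / 109.0 = 0.01673 h⁻¹

0.017 h⁻¹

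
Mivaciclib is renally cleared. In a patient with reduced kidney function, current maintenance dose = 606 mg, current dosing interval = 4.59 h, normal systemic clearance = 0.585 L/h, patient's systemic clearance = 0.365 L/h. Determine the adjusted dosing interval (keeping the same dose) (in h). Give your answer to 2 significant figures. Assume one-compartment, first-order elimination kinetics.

7.4 h

To keep the same average steady-state level, dosing rate must scale with clearance.
CL ratio = 0.365 / 0.585 = 0.6239
New interval (same dose) = 4.59 / 0.6239 = 7.357 h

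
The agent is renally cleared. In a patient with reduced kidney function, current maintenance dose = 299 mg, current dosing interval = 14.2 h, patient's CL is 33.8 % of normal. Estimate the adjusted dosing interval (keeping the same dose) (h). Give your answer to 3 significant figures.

To keep the same average steady-state level, dosing rate must scale with clearance.
CL ratio = 33.8 / 100 = 0.3380
New interval (same dose) = 14.2 / 0.3380 = 42.01 h

42.0 h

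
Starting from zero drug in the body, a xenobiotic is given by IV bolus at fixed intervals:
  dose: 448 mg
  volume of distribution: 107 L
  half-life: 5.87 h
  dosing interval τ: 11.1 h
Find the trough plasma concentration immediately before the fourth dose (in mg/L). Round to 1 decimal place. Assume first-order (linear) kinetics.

C₀ per dose = Dose / Vd = 448 / 107 = 4.187 mg/L
k = ln2 / t½ = 0.693147 / 5.87 = 0.1181 h⁻¹
Fraction remaining after one interval: r = e^(−kτ) = e^(−0.1181 × 11.1) = 0.2696
Before dose 4, 3 doses have been given (aged 1τ, 2τ, 3τ).
C_trough = C₀ × (r + r² + … + r^3) = C₀ × r(1−r^3)/(1−r)
        = 4.187 × 0.2696 × (1 − 0.01960) / (1 − 0.2696) = 1.515 mg/L

1.5 mg/L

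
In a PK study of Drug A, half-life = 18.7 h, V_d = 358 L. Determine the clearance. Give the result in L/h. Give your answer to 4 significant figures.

k = ln2 / t½ = 0.693147 / 18.7 = 0.03707 h⁻¹
CL = k × Vd = 0.03707 × 358 = 13.27 L/h

13.27 L/h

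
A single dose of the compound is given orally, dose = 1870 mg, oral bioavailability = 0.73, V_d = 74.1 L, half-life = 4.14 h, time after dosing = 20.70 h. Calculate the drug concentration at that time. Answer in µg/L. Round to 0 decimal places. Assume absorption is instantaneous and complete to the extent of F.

576 µg/L

Amount reaching circulation = F × Dose = 0.73 × 1870 = 1365 mg
C₀ = F·Dose / Vd = 1365 / 74.1 = 18.42 mg/L
k = ln2 / t½ = 0.693147 / 4.14 = 0.1674 h⁻¹
t / t½ = 20.70 / 4.14 = 5 half-lives
C = C₀ × (1/2)^5 = 18.42 × 0.03125 = 0.5756 mg/L
Convert: 0.5756 mg/L × 1000 = 575.6 µg/L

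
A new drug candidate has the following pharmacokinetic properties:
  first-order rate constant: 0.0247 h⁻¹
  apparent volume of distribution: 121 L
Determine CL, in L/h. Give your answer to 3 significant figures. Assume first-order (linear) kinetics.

CL = k × Vd = 0.0247 × 121 = 2.989 L/h

2.99 L/h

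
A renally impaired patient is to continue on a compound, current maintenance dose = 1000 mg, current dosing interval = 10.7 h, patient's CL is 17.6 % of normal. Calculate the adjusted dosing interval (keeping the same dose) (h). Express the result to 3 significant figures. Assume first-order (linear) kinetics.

To keep the same average steady-state level, dosing rate must scale with clearance.
CL ratio = 17.6 / 100 = 0.1760
New interval (same dose) = 10.7 / 0.1760 = 60.80 h

60.8 h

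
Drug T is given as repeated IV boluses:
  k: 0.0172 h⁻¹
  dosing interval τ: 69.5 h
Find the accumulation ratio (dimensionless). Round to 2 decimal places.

e^(−kτ) = e^(−0.01720 × 69.5) = 0.3026
Accumulation ratio R = 1 / (1 − e^(−kτ)) = 1 / (1 − 0.3026) = 1.434

1.43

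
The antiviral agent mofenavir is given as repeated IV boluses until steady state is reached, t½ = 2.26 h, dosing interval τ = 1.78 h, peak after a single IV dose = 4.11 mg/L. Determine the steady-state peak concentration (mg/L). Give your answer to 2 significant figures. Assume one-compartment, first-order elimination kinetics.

9.8 mg/L

k = ln2 / t½ = 0.693147 / 2.26 = 0.3067 h⁻¹
e^(−kτ) = e^(−0.3067 × 1.78) = 0.5793
Accumulation ratio R = 1 / (1 − e^(−kτ)) = 1 / (1 − 0.5793) = 2.377
Steady-state peak = C₀ × R = 4.11 × 2.377 = 9.769 mg/L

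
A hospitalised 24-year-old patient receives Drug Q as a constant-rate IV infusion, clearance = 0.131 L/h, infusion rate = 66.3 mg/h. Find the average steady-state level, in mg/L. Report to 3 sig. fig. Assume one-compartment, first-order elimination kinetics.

506 mg/L

At steady state Css = R₀ / CL = 66.3 / 0.1310 = 506.1 mg/L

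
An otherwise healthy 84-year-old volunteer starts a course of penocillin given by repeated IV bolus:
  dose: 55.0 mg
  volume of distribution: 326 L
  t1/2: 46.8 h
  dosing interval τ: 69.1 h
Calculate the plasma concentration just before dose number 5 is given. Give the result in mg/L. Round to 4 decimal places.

0.0931 mg/L

C₀ per dose = Dose / Vd = 55.0 / 326 = 0.1687 mg/L
k = ln2 / t½ = 0.693147 / 46.8 = 0.01481 h⁻¹
Fraction remaining after one interval: r = e^(−kτ) = e^(−0.01481 × 69.1) = 0.3594
Before dose 5, 4 doses have been given (aged 1τ, 2τ, 3τ, 4τ).
C_trough = C₀ × (r + r² + … + r^4) = C₀ × r(1−r^4)/(1−r)
        = 0.1687 × 0.3594 × (1 − 0.01668) / (1 − 0.3594) = 0.09307 mg/L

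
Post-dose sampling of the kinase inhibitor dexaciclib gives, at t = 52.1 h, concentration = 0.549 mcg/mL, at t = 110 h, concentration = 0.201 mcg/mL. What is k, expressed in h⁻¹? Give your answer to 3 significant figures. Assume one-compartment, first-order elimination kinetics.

0.0174 h⁻¹

k = ln(C₁/C₂) / (t₂ − t₁) = ln(0.549/0.201) / (110 − 52.1)
  = 1.005 / 57.90 = 0.01736 h⁻¹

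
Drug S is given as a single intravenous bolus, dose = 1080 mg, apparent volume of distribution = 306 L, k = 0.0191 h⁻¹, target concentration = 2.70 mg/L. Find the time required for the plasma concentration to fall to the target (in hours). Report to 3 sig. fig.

C₀ = Dose / Vd = 1080 / 306 = 3.529 mg/L
t = ln(C₀ / C) / k = ln(3.529 / 2.70) / 0.01910
  = ln(1.307) / 0.01910 = 0.2677 / 0.01910 = 14.02 h

14.0 h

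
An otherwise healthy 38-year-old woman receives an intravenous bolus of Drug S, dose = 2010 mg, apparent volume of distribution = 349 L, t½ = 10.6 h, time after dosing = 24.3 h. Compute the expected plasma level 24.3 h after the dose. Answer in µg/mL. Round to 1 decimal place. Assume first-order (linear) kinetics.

C₀ = Dose / Vd = 2010 / 349 = 5.759 mg/L
k = ln2 / t½ = 0.693147 / 10.6 = 0.06539 h⁻¹
C = C₀ · e^(−k·t) = 5.759 × e^(−0.06539 × 24.3)
  = 5.759 × 0.2041 = 1.175 mg/L
(1.175 mg/L = 1.175 µg/mL)

1.2 µg/mL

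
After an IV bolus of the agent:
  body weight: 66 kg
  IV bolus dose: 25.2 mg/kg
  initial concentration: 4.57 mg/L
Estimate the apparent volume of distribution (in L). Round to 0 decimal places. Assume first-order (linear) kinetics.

Dose = 25.2 × 66 = 1663 mg
Vd = Dose / C₀ = 1663 / 4.57 = 363.9 L

364 L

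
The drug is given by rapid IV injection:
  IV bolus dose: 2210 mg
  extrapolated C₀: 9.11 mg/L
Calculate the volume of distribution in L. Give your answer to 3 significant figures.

243 L

Vd = Dose / C₀ = 2210 / 9.11 = 242.6 L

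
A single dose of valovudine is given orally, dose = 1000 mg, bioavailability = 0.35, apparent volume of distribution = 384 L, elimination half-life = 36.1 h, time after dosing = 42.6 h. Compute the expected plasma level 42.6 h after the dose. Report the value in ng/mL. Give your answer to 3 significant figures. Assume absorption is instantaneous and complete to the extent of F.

Amount reaching circulation = F × Dose = 0.35 × 1000 = 350.0 mg
C₀ = F·Dose / Vd = 350.0 / 384 = 0.9115 mg/L
k = ln2 / t½ = 0.693147 / 36.1 = 0.01920 h⁻¹
C = C₀ · e^(−k·t) = 0.9115 × e^(−0.01920 × 42.6)
  = 0.9115 × 0.4413 = 0.4022 mg/L
Convert: 0.4022 mg/L × 1000 = 402.2 ng/mL

402 ng/mL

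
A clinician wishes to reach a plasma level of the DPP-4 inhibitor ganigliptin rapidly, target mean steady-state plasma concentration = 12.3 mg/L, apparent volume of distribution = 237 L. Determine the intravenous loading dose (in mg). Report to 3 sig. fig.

LD = Css × Vd = 12.3 × 237 = 2915 mg

2920 mg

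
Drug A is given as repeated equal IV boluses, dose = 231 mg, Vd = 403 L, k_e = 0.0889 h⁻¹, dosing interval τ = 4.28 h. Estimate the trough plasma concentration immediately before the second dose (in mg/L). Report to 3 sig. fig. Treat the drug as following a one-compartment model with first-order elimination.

C₀ per dose = Dose / Vd = 231 / 403 = 0.5732 mg/L
Fraction remaining after one interval: r = e^(−kτ) = e^(−0.08890 × 4.28) = 0.6835
Before dose 2, 1 dose has been given (aged 1τ).
C_trough = C₀ × r = 0.5732 × 0.6835 = 0.3918 mg/L

0.392 mg/L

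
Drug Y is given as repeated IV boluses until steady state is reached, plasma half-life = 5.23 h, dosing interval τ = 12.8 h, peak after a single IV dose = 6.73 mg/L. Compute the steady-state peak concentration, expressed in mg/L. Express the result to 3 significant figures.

k = ln2 / t½ = 0.693147 / 5.23 = 0.1325 h⁻¹
e^(−kτ) = e^(−0.1325 × 12.8) = 0.1834
Accumulation ratio R = 1 / (1 − e^(−kτ)) = 1 / (1 − 0.1834) = 1.225
Steady-state peak = C₀ × R = 6.73 × 1.225 = 8.244 mg/L

8.24 mg/L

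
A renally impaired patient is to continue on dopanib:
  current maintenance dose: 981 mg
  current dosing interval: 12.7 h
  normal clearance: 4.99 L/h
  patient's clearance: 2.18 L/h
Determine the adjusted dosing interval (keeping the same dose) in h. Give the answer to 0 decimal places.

To keep the same average steady-state level, dosing rate must scale with clearance.
CL ratio = 2.18 / 4.99 = 0.4369
New interval (same dose) = 12.7 / 0.4369 = 29.07 h

29 h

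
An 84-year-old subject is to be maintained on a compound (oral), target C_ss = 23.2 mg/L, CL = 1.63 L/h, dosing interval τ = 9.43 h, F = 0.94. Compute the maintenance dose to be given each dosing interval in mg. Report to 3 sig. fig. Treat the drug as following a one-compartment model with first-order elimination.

At steady state, F × (Dose/τ) = Css × CL.
Dose = Css × CL × τ / F = 23.2 × 1.630 × 9.43 / 0.94 = 379.4 mg

379 mg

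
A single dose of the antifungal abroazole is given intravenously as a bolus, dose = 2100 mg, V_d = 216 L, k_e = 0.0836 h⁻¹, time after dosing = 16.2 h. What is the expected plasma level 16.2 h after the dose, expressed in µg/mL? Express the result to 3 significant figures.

C₀ = Dose / Vd = 2100 / 216 = 9.722 mg/L
C = C₀ · e^(−k·t) = 9.722 × e^(−0.08360 × 16.2)
  = 9.722 × 0.2581 = 2.509 mg/L
(2.509 mg/L = 2.509 µg/mL)

2.51 µg/mL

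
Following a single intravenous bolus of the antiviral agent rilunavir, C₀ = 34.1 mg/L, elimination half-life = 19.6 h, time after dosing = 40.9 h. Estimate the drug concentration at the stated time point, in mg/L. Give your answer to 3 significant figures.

k = ln2 / t½ = 0.693147 / 19.6 = 0.03536 h⁻¹
C = C₀ · e^(−k·t) = 34.10 × e^(−0.03536 × 40.9)
  = 34.10 × 0.2355 = 8.031 mg/L

8.03 mg/L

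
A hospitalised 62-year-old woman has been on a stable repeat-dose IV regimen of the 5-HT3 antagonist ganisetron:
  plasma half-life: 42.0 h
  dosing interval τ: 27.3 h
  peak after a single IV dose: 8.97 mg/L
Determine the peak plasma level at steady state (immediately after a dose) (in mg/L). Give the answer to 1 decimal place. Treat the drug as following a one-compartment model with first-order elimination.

24.7 mg/L

k = ln2 / t½ = 0.693147 / 42.0 = 0.01650 h⁻¹
e^(−kτ) = e^(−0.01650 × 27.3) = 0.6373
Accumulation ratio R = 1 / (1 − e^(−kτ)) = 1 / (1 − 0.6373) = 2.757
Steady-state peak = C₀ × R = 8.97 × 2.757 = 24.73 mg/L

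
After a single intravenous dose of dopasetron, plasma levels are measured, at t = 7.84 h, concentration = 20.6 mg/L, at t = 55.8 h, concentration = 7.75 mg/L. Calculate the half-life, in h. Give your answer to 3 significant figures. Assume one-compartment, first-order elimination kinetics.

34.0 h

k = ln(C₁/C₂) / (t₂ − t₁) = ln(20.6/7.75) / (55.8 − 7.84)
  = 0.9776 / 47.96 = 0.02038 h⁻¹
t½ = ln2 / k = 0.693147 / 0.02038 = 34.01 h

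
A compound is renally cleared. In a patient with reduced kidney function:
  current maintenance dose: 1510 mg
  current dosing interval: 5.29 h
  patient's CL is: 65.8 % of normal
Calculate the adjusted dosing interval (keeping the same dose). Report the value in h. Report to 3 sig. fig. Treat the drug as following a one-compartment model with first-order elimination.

To keep the same average steady-state level, dosing rate must scale with clearance.
CL ratio = 65.8 / 100 = 0.6580
New interval (same dose) = 5.29 / 0.6580 = 8.040 h

8.04 h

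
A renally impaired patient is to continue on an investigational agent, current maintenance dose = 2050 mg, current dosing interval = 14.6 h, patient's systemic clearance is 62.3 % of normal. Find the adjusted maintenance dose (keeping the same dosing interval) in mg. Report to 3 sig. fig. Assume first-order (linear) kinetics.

To keep the same average steady-state level, dosing rate must scale with clearance.
CL ratio = 62.3 / 100 = 0.6230
New dose (same interval) = 2050 × 0.6230 = 1277 mg

1280 mg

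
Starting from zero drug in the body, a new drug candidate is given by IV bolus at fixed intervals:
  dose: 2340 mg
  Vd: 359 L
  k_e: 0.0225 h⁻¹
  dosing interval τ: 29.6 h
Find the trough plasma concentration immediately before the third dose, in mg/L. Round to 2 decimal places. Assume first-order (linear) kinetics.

C₀ per dose = Dose / Vd = 2340 / 359 = 6.518 mg/L
Fraction remaining after one interval: r = e^(−kτ) = e^(−0.02250 × 29.6) = 0.5138
Before dose 3, 2 doses have been given (aged 1τ, 2τ).
C_trough = C₀ × (r + r²) = 6.518 × (0.5138 + 0.2640) = 5.070 mg/L

5.07 mg/L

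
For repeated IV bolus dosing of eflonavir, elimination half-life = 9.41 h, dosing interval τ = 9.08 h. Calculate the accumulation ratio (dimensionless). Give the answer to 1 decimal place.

k = ln2 / t½ = 0.693147 / 9.41 = 0.07366 h⁻¹
e^(−kτ) = e^(−0.07366 × 9.08) = 0.5123
Accumulation ratio R = 1 / (1 − e^(−kτ)) = 1 / (1 − 0.5123) = 2.050

2.1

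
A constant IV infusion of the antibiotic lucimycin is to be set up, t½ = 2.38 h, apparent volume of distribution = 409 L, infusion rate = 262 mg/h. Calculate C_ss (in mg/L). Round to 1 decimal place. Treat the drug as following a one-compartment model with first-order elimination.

2.2 mg/L

k = ln2 / t½ = 0.693147 / 2.38 = 0.2912 h⁻¹
CL = k × Vd = 0.2912 × 409 = 119.1 L/h
At steady state Css = R₀ / CL = 262 / 119.1 = 2.200 mg/L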